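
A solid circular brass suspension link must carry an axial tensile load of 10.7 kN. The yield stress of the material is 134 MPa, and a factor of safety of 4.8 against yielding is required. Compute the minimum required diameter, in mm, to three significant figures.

Allowable stress σ_allow = 134/4.8 = 27.92 MPa.
Required area A = F/σ_allow = 10700/27.92 = 383.3 mm².
A = πd²/4 → d = √(4A/π) = 22.09 mm.

d = 22.1 mm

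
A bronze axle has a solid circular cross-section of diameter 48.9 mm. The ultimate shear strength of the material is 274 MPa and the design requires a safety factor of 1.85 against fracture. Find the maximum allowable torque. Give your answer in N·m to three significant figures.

T_allow = 3400 N·m

τ_allow = 274/1.85 = 148.1 MPa.
For a solid shaft T_allow = τ_allow·πd³/16; πd³/16 = π×48.9³/16 = 22960 mm³.
T_allow = 148.1×22960 = 3.400×10^6 N·mm = 3400 N·m.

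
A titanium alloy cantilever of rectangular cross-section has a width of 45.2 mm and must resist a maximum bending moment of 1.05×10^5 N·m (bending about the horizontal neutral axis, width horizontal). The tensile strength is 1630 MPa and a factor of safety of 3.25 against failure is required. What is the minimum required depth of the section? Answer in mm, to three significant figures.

σ_allow = 1630/3.25 = 501.5 MPa.
For a rectangular section σ = 6M/(bh²), so h² = 6M/(b σ_allow) = 6×1.0500×10^8/(45.2×501.5) = 27790 mm².
h = 166.7 mm.

h = 167 mm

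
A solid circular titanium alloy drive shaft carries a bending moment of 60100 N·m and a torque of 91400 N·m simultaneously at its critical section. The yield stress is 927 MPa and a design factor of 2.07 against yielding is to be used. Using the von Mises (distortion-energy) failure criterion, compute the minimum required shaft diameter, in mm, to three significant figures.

σ_allow = σ_y/n = 927/2.07 = 447.8 MPa.
For a solid shaft σ_b = 32M/(πd³) and τ = 16T/(πd³), so the von Mises stress is σ' = (16/πd³)·√(4M²+3T²).
√(4M²+3T²) = √(4×(6.010×10^7)² + 3×(9.140×10^7)²) = 1.988×10^8 N·mm.
d³ = 16×1.988×10^8/(π×447.8) = 2.261×10^6 mm³.
d = 131.2 mm.

d = 131 mm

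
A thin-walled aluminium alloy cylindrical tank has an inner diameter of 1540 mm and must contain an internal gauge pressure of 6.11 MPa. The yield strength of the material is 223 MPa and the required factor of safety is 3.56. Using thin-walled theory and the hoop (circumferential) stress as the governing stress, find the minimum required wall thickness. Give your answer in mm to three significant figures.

t = 75.1 mm

σ_allow = 223/3.56 = 62.64 MPa.
Hoop stress σ_h = pD/(2t), so t = pD/(2σ_allow) = 6.11×1540/(2×62.64) = 75.11 mm.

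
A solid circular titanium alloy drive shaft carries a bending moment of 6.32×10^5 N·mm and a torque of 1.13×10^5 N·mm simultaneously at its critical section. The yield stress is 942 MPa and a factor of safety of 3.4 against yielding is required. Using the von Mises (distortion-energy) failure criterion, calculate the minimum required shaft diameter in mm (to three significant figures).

d = 28.6 mm

σ_allow = σ_y/n = 942/3.4 = 277.1 MPa.
For a solid shaft σ_b = 32M/(πd³) and τ = 16T/(πd³), so the von Mises stress is σ' = (16/πd³)·√(4M²+3T²).
√(4M²+3T²) = √(4×(632000)² + 3×(113000)²) = 1.279×10^6 N·mm.
d³ = 16×1.279×10^6/(π×277.1) = 23510 mm³.
d = 28.65 mm.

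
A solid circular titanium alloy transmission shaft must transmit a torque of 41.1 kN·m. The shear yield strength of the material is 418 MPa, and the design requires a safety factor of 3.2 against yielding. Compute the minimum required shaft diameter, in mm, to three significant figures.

d = 117 mm

Allowable shear stress τ_allow = 418/3.2 = 130.6 MPa.
For a solid shaft τ = 16T/(πd³), so d³ = 16T/(π τ_allow) = 16×4.1100×10^7/(π×130.6) = 1.602×10^6 mm³.
d = (1.602×10^6)^(1/3) = 117.0 mm.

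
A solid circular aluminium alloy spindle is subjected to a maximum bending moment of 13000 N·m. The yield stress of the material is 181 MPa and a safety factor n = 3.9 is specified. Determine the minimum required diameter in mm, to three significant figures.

d = 142 mm

σ_allow = 181/3.9 = 46.41 MPa.
For a solid circular section σ = 32M/(πd³), so d³ = 32M/(π σ_allow) = 32×1.3000×10^7/(π×46.41) = 2.853×10^6 mm³.
d = 141.8 mm.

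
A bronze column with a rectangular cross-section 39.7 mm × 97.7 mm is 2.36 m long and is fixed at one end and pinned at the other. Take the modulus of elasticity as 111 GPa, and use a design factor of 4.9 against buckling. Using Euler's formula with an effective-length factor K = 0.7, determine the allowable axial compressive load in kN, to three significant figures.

Buckling occurs about the weak axis: I_min = h·b³/12 = 97.7×39.7³/12 = 509400 mm⁴ (b = 39.7 mm is the smaller dimension).
Effective length L_e = KL = 0.7×2.36 m = 1652 mm.
Euler critical load P_cr = π²EI/L_e² = π²×111000×509400/1652² = 204500 N.
P_allow = P_cr/n = 204500/4.9 = 41730 N.

P_allow = 41.7 kN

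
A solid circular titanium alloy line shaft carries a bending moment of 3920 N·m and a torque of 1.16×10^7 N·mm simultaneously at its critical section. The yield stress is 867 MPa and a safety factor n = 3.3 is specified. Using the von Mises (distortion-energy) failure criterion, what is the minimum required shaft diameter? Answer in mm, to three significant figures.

σ_allow = σ_y/n = 867/3.3 = 262.7 MPa.
For a solid shaft σ_b = 32M/(πd³) and τ = 16T/(πd³), so the von Mises stress is σ' = (16/πd³)·√(4M²+3T²).
√(4M²+3T²) = √(4×(3.920×10^6)² + 3×(1.160×10^7)²) = 2.157×10^7 N·mm.
d³ = 16×2.157×10^7/(π×262.7) = 418100 mm³.
d = 74.77 mm.

d = 74.8 mm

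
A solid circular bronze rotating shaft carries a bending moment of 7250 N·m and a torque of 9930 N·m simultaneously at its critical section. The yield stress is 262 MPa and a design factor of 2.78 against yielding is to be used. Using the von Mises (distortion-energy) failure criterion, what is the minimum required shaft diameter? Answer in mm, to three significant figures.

σ_allow = σ_y/n = 262/2.78 = 94.24 MPa.
For a solid shaft σ_b = 32M/(πd³) and τ = 16T/(πd³), so the von Mises stress is σ' = (16/πd³)·√(4M²+3T²).
√(4M²+3T²) = √(4×(7.250×10^6)² + 3×(9.930×10^6)²) = 2.250×10^7 N·mm.
d³ = 16×2.250×10^7/(π×94.24) = 1.216×10^6 mm³.
d = 106.7 mm.

d = 107 mm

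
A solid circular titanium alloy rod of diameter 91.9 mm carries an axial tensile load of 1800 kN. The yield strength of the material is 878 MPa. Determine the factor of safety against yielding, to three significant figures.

A = πd²/4 = 6633 mm².
σ = F/A = 1800000/6633 = 271.4 MPa.
n = 878/271.4 = 3.236.

n = 3.24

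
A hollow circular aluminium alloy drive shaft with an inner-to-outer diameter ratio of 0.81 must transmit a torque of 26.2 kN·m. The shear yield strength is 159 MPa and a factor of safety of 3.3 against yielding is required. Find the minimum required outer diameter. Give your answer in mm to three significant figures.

τ_allow = 159/3.3 = 48.18 MPa.
For a hollow shaft τ = 16T/[πd_o³(1−k⁴)] with k = 0.81, so 1−k⁴ = 0.5695.
d_o³ = 16T/[π τ_allow (1−k⁴)] = 16×2.6200×10^7/(π×48.18×0.5695) = 4.863×10^6 mm³.
d_o = 169.4 mm.

d_o = 169 mm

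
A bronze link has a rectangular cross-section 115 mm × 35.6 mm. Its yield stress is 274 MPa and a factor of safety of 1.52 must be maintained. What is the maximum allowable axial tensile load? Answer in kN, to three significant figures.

F_allow = 738 kN

σ_allow = 274/1.52 = 180.3 MPa.
A = 115×35.6 = 4094 mm².
F_allow = σ_allow × A = 180.3×4094 = 738000 N.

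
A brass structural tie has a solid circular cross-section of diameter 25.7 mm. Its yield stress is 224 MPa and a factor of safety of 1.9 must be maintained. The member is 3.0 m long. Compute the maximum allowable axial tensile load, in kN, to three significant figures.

σ_allow = 224/1.9 = 117.9 MPa.
A = πd²/4 = π×25.7²/4 = 518.7 mm².
F_allow = σ_allow × A = 117.9×518.7 = 61160 N.

F_allow = 61.2 kN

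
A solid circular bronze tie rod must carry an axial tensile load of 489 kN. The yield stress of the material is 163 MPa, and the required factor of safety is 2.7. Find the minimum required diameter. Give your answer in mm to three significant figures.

d = 102 mm

Allowable stress σ_allow = 163/2.7 = 60.37 MPa.
Required area A = F/σ_allow = 489000/60.37 = 8100 mm².
A = πd²/4 → d = √(4A/π) = 101.6 mm.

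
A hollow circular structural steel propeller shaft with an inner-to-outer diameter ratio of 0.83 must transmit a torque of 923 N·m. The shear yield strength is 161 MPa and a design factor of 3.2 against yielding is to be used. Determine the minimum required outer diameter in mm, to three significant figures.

τ_allow = 161/3.2 = 50.31 MPa.
For a hollow shaft τ = 16T/[πd_o³(1−k⁴)] with k = 0.83, so 1−k⁴ = 0.5254.
d_o³ = 16T/[π τ_allow (1−k⁴)] = 16×923000/(π×50.31×0.5254) = 177800 mm³.
d_o = 56.23 mm.

d_o = 56.2 mm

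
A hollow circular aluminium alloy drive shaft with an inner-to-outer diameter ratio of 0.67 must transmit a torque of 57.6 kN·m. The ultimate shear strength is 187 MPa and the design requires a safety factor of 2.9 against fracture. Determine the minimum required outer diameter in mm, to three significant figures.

d_o = 179 mm

τ_allow = 187/2.9 = 64.48 MPa.
For a hollow shaft τ = 16T/[πd_o³(1−k⁴)] with k = 0.67, so 1−k⁴ = 0.7985.
d_o³ = 16T/[π τ_allow (1−k⁴)] = 16×5.7600×10^7/(π×64.48×0.7985) = 5.697×10^6 mm³.
d_o = 178.6 mm.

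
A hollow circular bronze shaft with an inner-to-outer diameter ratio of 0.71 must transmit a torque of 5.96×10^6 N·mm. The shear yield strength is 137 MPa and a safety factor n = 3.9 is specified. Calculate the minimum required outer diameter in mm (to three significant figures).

τ_allow = 137/3.9 = 35.13 MPa.
For a hollow shaft τ = 16T/[πd_o³(1−k⁴)] with k = 0.71, so 1−k⁴ = 0.7459.
d_o³ = 16T/[π τ_allow (1−k⁴)] = 16×5960000/(π×35.13×0.7459) = 1.158×10^6 mm³.
d_o = 105.0 mm.

d_o = 105 mm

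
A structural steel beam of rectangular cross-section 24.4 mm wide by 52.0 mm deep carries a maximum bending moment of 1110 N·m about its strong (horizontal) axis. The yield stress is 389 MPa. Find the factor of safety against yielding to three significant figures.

n = 3.85

Section modulus S = bh²/6 = 24.4×52.0²/6 = 11000 mm³.
σ = M/S = 1110000/11000 = 100.9 MPa.
n = 389/100.9 = 3.854.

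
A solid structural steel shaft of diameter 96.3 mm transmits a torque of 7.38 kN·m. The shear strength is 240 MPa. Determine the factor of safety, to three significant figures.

n = 5.70

τ = 16T/(πd³) = 16×7380000/(π×96.3³) = 42.09 MPa.
n = τ_limit/τ = 240/42.09 = 5.702.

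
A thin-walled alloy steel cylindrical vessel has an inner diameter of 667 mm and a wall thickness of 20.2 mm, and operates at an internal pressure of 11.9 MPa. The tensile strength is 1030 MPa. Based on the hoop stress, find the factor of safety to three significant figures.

σ_h = pD/(2t) = 11.9×667/(2×20.2) = 196.5 MPa.
n = 1030/196.5 = 5.243.

n = 5.24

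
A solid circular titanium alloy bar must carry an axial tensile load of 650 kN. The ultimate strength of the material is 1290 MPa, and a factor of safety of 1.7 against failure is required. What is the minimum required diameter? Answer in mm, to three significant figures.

Allowable stress σ_allow = 1290/1.7 = 758.8 MPa.
Required area A = F/σ_allow = 650000/758.8 = 856.6 mm².
A = πd²/4 → d = √(4A/π) = 33.02 mm.

d = 33.0 mm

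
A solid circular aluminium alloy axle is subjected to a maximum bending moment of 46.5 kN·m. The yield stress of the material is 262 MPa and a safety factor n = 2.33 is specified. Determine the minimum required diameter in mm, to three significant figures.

σ_allow = 262/2.33 = 112.4 MPa.
For a solid circular section σ = 32M/(πd³), so d³ = 32M/(π σ_allow) = 32×4.6500×10^7/(π×112.4) = 4.212×10^6 mm³.
d = 161.5 mm.

d = 161 mm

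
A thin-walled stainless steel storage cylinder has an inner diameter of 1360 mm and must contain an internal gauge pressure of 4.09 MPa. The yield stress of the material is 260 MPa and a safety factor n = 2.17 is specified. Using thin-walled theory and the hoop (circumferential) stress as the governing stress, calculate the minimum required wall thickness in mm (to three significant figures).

t = 23.2 mm

σ_allow = 260/2.17 = 119.8 MPa.
Hoop stress σ_h = pD/(2t), so t = pD/(2σ_allow) = 4.09×1360/(2×119.8) = 23.21 mm.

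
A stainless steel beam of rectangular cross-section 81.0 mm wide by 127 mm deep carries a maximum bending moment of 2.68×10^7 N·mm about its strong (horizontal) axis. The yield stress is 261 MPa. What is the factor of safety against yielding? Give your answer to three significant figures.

n = 2.12

Section modulus S = bh²/6 = 81.0×127²/6 = 217700 mm³.
σ = M/S = 2.6800×10^7/217700 = 123.1 MPa.
n = 261/123.1 = 2.121.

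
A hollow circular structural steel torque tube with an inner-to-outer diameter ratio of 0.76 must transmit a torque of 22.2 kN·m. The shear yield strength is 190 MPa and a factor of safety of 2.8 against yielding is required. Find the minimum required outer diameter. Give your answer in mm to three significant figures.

d_o = 136 mm

τ_allow = 190/2.8 = 67.86 MPa.
For a hollow shaft τ = 16T/[πd_o³(1−k⁴)] with k = 0.76, so 1−k⁴ = 0.6664.
d_o³ = 16T/[π τ_allow (1−k⁴)] = 16×2.2200×10^7/(π×67.86×0.6664) = 2.500×10^6 mm³.
d_o = 135.7 mm.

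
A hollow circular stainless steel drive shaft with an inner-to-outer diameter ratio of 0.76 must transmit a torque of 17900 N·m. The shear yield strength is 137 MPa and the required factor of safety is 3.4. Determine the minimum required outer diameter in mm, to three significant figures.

d_o = 150 mm

τ_allow = 137/3.4 = 40.29 MPa.
For a hollow shaft τ = 16T/[πd_o³(1−k⁴)] with k = 0.76, so 1−k⁴ = 0.6664.
d_o³ = 16T/[π τ_allow (1−k⁴)] = 16×1.7900×10^7/(π×40.29×0.6664) = 3.395×10^6 mm³.
d_o = 150.3 mm.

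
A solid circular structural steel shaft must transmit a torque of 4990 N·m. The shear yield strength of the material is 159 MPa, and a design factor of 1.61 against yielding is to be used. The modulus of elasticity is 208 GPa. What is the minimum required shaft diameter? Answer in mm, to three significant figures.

d = 63.6 mm

Allowable shear stress τ_allow = 159/1.61 = 98.76 MPa.
For a solid shaft τ = 16T/(πd³), so d³ = 16T/(π τ_allow) = 16×4990000/(π×98.76) = 257300 mm³.
d = (257300)^(1/3) = 63.61 mm.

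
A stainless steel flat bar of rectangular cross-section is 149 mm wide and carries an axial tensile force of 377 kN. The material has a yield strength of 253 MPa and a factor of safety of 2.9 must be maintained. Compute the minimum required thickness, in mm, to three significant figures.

t = 29.0 mm

σ_allow = 253/2.9 = 87.24 MPa.
Required area A = F/σ_allow = 377000/87.24 = 4321 mm².
t = A/w = 4321/149 = 29.00 mm.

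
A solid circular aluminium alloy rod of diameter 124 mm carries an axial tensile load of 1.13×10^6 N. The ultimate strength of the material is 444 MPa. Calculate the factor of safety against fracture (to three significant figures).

A = πd²/4 = 12080 mm².
σ = F/A = 1130000/12080 = 93.57 MPa.
n = 444/93.57 = 4.745.

n = 4.75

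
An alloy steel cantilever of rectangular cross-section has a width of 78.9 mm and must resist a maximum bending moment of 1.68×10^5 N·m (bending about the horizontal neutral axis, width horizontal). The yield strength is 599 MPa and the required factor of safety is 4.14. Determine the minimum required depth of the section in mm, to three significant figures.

h = 297 mm

σ_allow = 599/4.14 = 144.7 MPa.
For a rectangular section σ = 6M/(bh²), so h² = 6M/(b σ_allow) = 6×1.6800×10^8/(78.9×144.7) = 88300 mm².
h = 297.2 mm.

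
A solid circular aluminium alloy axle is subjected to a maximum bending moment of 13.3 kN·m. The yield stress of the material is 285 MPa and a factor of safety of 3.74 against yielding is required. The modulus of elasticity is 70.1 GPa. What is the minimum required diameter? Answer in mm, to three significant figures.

σ_allow = 285/3.74 = 76.20 MPa.
For a solid circular section σ = 32M/(πd³), so d³ = 32M/(π σ_allow) = 32×1.3300×10^7/(π×76.20) = 1.778×10^6 mm³.
d = 121.1 mm.

d = 121 mm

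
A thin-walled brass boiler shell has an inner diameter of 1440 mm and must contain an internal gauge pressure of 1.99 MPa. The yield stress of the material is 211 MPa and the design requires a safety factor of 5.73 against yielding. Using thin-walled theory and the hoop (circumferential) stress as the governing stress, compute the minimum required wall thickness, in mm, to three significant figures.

t = 38.9 mm

σ_allow = 211/5.73 = 36.82 MPa.
Hoop stress σ_h = pD/(2t), so t = pD/(2σ_allow) = 1.99×1440/(2×36.82) = 38.91 mm.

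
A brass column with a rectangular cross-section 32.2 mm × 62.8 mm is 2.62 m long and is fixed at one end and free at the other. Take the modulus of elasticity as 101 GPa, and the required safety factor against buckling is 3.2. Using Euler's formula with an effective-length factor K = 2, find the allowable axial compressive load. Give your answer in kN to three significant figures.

P_allow = 1.98 kN

Buckling occurs about the weak axis: I_min = h·b³/12 = 62.8×32.2³/12 = 174700 mm⁴ (b = 32.2 mm is the smaller dimension).
Effective length L_e = KL = 2×2.62 m = 5240 mm.
Euler critical load P_cr = π²EI/L_e² = π²×101000×174700/5240² = 6343 N.
P_allow = P_cr/n = 6343/3.2 = 1982 N.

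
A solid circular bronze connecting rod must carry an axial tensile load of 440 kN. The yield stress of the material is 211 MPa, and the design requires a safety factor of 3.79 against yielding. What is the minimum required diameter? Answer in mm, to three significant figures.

d = 100 mm

Allowable stress σ_allow = 211/3.79 = 55.67 MPa.
Required area A = F/σ_allow = 440000/55.67 = 7903 mm².
A = πd²/4 → d = √(4A/π) = 100.3 mm.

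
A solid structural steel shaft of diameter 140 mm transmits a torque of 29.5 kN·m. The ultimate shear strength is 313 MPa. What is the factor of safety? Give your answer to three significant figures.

n = 5.72

τ = 16T/(πd³) = 16×2.9500×10^7/(π×140³) = 54.75 MPa.
n = τ_limit/τ = 313/54.75 = 5.717.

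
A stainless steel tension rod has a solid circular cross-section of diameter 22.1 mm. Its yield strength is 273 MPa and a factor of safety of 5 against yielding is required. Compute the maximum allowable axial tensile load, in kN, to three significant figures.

σ_allow = 273/5 = 54.60 MPa.
A = πd²/4 = π×22.1²/4 = 383.6 mm².
F_allow = σ_allow × A = 54.60×383.6 = 20940 N.

F_allow = 20.9 kN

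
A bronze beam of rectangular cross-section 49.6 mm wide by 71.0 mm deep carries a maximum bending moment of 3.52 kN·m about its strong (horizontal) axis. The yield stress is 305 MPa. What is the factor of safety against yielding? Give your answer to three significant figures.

Section modulus S = bh²/6 = 49.6×71.0²/6 = 41670 mm³.
σ = M/S = 3520000/41670 = 84.47 MPa.
n = 305/84.47 = 3.611.

n = 3.61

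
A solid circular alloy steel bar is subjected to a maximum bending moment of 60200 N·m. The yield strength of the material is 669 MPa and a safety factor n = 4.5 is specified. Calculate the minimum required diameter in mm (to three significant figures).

σ_allow = 669/4.5 = 148.7 MPa.
For a solid circular section σ = 32M/(πd³), so d³ = 32M/(π σ_allow) = 32×6.0200×10^7/(π×148.7) = 4.125×10^6 mm³.
d = 160.4 mm.

d = 160 mm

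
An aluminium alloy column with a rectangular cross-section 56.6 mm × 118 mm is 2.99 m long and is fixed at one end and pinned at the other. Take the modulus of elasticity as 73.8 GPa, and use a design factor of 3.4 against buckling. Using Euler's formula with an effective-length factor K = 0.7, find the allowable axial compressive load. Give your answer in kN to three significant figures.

Buckling occurs about the weak axis: I_min = h·b³/12 = 118×56.6³/12 = 1.783×10^6 mm⁴ (b = 56.6 mm is the smaller dimension).
Effective length L_e = KL = 0.7×2.99 m = 2093 mm.
Euler critical load P_cr = π²EI/L_e² = π²×73800×1.783×10^6/2093² = 296500 N.
P_allow = P_cr/n = 296500/3.4 = 87190 N.

P_allow = 87.2 kN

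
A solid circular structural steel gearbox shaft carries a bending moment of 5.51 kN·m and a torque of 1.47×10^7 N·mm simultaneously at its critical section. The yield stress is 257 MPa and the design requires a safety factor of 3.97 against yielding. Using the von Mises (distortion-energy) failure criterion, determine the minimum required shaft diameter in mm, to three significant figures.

d = 130 mm

σ_allow = σ_y/n = 257/3.97 = 64.74 MPa.
For a solid shaft σ_b = 32M/(πd³) and τ = 16T/(πd³), so the von Mises stress is σ' = (16/πd³)·√(4M²+3T²).
√(4M²+3T²) = √(4×(5.510×10^6)² + 3×(1.470×10^7)²) = 2.774×10^7 N·mm.
d³ = 16×2.774×10^7/(π×64.74) = 2.183×10^6 mm³.
d = 129.7 mm.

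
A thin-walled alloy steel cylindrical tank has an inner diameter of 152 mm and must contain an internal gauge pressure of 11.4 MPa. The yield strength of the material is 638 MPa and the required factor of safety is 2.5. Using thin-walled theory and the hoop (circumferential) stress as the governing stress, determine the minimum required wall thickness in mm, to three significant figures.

t = 3.39 mm

σ_allow = 638/2.5 = 255.2 MPa.
Hoop stress σ_h = pD/(2t), so t = pD/(2σ_allow) = 11.4×152/(2×255.2) = 3.395 mm.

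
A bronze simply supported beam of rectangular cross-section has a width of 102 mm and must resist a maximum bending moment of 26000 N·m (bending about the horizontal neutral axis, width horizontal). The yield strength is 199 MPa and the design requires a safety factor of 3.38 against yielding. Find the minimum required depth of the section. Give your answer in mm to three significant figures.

h = 161 mm

σ_allow = 199/3.38 = 58.88 MPa.
For a rectangular section σ = 6M/(bh²), so h² = 6M/(b σ_allow) = 6×2.6000×10^7/(102×58.88) = 25980 mm².
h = 161.2 mm.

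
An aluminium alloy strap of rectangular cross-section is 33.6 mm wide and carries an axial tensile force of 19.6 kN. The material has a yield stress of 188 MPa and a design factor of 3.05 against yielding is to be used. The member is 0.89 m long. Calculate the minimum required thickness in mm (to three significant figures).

t = 9.46 mm

σ_allow = 188/3.05 = 61.64 MPa.
Required area A = F/σ_allow = 19600/61.64 = 318.0 mm².
t = A/w = 318.0/33.6 = 9.464 mm.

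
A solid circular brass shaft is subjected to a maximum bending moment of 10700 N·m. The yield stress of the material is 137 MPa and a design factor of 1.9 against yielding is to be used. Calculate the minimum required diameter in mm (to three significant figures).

σ_allow = 137/1.9 = 72.11 MPa.
For a solid circular section σ = 32M/(πd³), so d³ = 32M/(π σ_allow) = 32×1.0700×10^7/(π×72.11) = 1.512×10^6 mm³.
d = 114.8 mm.

d = 115 mm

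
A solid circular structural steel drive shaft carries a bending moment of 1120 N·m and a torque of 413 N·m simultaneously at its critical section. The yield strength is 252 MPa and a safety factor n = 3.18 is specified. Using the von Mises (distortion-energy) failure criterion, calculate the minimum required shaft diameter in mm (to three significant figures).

σ_allow = σ_y/n = 252/3.18 = 79.25 MPa.
For a solid shaft σ_b = 32M/(πd³) and τ = 16T/(πd³), so the von Mises stress is σ' = (16/πd³)·√(4M²+3T²).
√(4M²+3T²) = √(4×(1.120×10^6)² + 3×(413000)²) = 2.351×10^6 N·mm.
d³ = 16×2.351×10^6/(π×79.25) = 151100 mm³.
d = 53.27 mm.

d = 53.3 mm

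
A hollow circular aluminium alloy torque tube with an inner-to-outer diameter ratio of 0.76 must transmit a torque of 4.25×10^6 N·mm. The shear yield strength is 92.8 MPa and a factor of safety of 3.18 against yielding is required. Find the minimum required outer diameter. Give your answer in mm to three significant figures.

d_o = 104 mm

τ_allow = 92.8/3.18 = 29.18 MPa.
For a hollow shaft τ = 16T/[πd_o³(1−k⁴)] with k = 0.76, so 1−k⁴ = 0.6664.
d_o³ = 16T/[π τ_allow (1−k⁴)] = 16×4250000/(π×29.18×0.6664) = 1.113×10^6 mm³.
d_o = 103.6 mm.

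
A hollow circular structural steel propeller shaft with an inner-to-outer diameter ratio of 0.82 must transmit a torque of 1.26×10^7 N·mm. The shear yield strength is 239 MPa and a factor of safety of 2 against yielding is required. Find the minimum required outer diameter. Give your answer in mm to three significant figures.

τ_allow = 239/2 = 119.5 MPa.
For a hollow shaft τ = 16T/[πd_o³(1−k⁴)] with k = 0.82, so 1−k⁴ = 0.5479.
d_o³ = 16T/[π τ_allow (1−k⁴)] = 16×1.2600×10^7/(π×119.5×0.5479) = 980100 mm³.
d_o = 99.33 mm.

d_o = 99.3 mm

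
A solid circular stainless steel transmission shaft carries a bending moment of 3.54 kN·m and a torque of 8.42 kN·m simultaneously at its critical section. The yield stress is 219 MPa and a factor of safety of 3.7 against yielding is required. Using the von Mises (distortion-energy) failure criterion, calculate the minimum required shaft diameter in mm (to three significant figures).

d = 112 mm

σ_allow = σ_y/n = 219/3.7 = 59.19 MPa.
For a solid shaft σ_b = 32M/(πd³) and τ = 16T/(πd³), so the von Mises stress is σ' = (16/πd³)·√(4M²+3T²).
√(4M²+3T²) = √(4×(3.540×10^6)² + 3×(8.420×10^6)²) = 1.621×10^7 N·mm.
d³ = 16×1.621×10^7/(π×59.19) = 1.395×10^6 mm³.
d = 111.7 mm.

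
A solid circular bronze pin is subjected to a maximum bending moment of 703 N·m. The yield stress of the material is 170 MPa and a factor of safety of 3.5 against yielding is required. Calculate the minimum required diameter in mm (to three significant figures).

σ_allow = 170/3.5 = 48.57 MPa.
For a solid circular section σ = 32M/(πd³), so d³ = 32M/(π σ_allow) = 32×703000/(π×48.57) = 147400 mm³.
d = 52.83 mm.

d = 52.8 mm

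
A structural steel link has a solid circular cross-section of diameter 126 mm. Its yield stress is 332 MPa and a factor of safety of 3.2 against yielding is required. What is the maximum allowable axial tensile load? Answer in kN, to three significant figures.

F_allow = 1290 kN

σ_allow = 332/3.2 = 103.8 MPa.
A = πd²/4 = π×126²/4 = 12470 mm².
F_allow = σ_allow × A = 103.8×12470 = 1.294×10^6 N.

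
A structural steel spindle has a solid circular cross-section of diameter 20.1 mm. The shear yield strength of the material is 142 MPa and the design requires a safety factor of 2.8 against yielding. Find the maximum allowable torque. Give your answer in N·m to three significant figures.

τ_allow = 142/2.8 = 50.71 MPa.
For a solid shaft T_allow = τ_allow·πd³/16; πd³/16 = π×20.1³/16 = 1594 mm³.
T_allow = 50.71×1594 = 80860 N·mm = 80.86 N·m.

T_allow = 80.9 N·m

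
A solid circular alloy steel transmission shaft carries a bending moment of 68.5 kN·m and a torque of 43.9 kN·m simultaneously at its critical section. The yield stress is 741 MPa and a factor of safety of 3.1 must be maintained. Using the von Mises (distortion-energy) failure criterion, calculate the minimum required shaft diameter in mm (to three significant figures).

d = 149 mm

σ_allow = σ_y/n = 741/3.1 = 239.0 MPa.
For a solid shaft σ_b = 32M/(πd³) and τ = 16T/(πd³), so the von Mises stress is σ' = (16/πd³)·√(4M²+3T²).
√(4M²+3T²) = √(4×(6.850×10^7)² + 3×(4.390×10^7)²) = 1.567×10^8 N·mm.
d³ = 16×1.567×10^8/(π×239.0) = 3.338×10^6 mm³.
d = 149.5 mm.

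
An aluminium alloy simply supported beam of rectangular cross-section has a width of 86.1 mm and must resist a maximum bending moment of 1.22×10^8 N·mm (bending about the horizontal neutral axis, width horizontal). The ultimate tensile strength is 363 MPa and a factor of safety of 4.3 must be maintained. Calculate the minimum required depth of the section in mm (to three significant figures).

h = 317 mm

σ_allow = 363/4.3 = 84.42 MPa.
For a rectangular section σ = 6M/(bh²), so h² = 6M/(b σ_allow) = 6×1.2200×10^8/(86.1×84.42) = 100700 mm².
h = 317.3 mm.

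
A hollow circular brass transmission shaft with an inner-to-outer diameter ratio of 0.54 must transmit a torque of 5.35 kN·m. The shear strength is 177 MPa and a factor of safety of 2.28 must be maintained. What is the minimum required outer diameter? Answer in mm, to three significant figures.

τ_allow = 177/2.28 = 77.63 MPa.
For a hollow shaft τ = 16T/[πd_o³(1−k⁴)] with k = 0.54, so 1−k⁴ = 0.9150.
d_o³ = 16T/[π τ_allow (1−k⁴)] = 16×5350000/(π×77.63×0.9150) = 383600 mm³.
d_o = 72.66 mm.

d_o = 72.7 mm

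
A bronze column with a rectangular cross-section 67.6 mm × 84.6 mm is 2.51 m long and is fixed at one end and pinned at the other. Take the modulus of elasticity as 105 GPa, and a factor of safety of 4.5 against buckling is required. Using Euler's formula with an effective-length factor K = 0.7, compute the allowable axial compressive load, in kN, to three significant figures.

Buckling occurs about the weak axis: I_min = h·b³/12 = 84.6×67.6³/12 = 2.178×10^6 mm⁴ (b = 67.6 mm is the smaller dimension).
Effective length L_e = KL = 0.7×2.51 m = 1757 mm.
Euler critical load P_cr = π²EI/L_e² = π²×105000×2.178×10^6/1757² = 731100 N.
P_allow = P_cr/n = 731100/4.5 = 162500 N.

P_allow = 162 kN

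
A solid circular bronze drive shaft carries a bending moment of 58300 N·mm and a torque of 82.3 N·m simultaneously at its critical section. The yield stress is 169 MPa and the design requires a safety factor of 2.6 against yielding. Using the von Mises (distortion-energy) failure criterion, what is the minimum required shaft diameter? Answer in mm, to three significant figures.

d = 24.3 mm

σ_allow = σ_y/n = 169/2.6 = 65.00 MPa.
For a solid shaft σ_b = 32M/(πd³) and τ = 16T/(πd³), so the von Mises stress is σ' = (16/πd³)·√(4M²+3T²).
√(4M²+3T²) = √(4×(58300)² + 3×(82300)²) = 184200 N·mm.
d³ = 16×184200/(π×65.00) = 14430 mm³.
d = 24.35 mm.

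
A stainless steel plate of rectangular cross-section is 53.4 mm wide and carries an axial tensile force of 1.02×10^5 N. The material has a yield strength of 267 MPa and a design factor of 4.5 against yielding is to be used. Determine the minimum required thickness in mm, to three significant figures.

t = 32.2 mm

σ_allow = 267/4.5 = 59.33 MPa.
Required area A = F/σ_allow = 102000/59.33 = 1719 mm².
t = A/w = 1719/53.4 = 32.19 mm.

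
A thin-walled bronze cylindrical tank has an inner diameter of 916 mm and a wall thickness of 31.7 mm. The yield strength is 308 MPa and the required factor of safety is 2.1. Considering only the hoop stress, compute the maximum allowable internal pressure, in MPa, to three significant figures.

p_allow = 10.2 MPa

σ_allow = 308/2.1 = 146.7 MPa.
σ_h = pD/(2t) → p_allow = 2σ_allow t/D = 2×146.7×31.7/916 = 10.15 MPa.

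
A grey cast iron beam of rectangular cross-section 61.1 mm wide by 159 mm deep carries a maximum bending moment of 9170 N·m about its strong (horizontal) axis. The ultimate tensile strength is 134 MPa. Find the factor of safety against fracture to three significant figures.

n = 3.76

Section modulus S = bh²/6 = 61.1×159²/6 = 257400 mm³.
σ = M/S = 9170000/257400 = 35.62 MPa.
n = 134/35.62 = 3.762.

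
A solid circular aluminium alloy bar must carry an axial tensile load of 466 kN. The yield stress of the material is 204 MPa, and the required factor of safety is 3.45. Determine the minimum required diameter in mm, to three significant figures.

d = 100 mm

Allowable stress σ_allow = 204/3.45 = 59.13 MPa.
Required area A = F/σ_allow = 466000/59.13 = 7881 mm².
A = πd²/4 → d = √(4A/π) = 100.2 mm.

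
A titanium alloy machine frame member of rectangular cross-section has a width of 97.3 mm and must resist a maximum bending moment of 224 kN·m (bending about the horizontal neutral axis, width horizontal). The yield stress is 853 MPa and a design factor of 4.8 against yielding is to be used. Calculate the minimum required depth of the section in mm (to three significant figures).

σ_allow = 853/4.8 = 177.7 MPa.
For a rectangular section σ = 6M/(bh²), so h² = 6M/(b σ_allow) = 6×2.2400×10^8/(97.3×177.7) = 77730 mm².
h = 278.8 mm.

h = 279 mm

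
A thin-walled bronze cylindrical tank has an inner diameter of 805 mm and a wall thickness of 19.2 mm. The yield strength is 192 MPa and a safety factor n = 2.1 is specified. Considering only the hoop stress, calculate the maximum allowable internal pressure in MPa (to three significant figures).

p_allow = 4.36 MPa

σ_allow = 192/2.1 = 91.43 MPa.
σ_h = pD/(2t) → p_allow = 2σ_allow t/D = 2×91.43×19.2/805 = 4.361 MPa.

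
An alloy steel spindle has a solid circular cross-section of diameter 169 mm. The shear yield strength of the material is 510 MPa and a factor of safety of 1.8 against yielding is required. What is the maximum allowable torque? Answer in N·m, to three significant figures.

τ_allow = 510/1.8 = 283.3 MPa.
For a solid shaft T_allow = τ_allow·πd³/16; πd³/16 = π×169³/16 = 947700 mm³.
T_allow = 283.3×947700 = 2.685×10^8 N·mm = 268500 N·m.

T_allow = 2.69×10^5 N·m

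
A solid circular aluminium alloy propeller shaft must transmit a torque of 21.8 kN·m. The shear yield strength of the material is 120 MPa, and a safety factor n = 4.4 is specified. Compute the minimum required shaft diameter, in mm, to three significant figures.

d = 160 mm

Allowable shear stress τ_allow = 120/4.4 = 27.27 MPa.
For a solid shaft τ = 16T/(πd³), so d³ = 16T/(π τ_allow) = 16×2.1800×10^7/(π×27.27) = 4.071×10^6 mm³.
d = (4.071×10^6)^(1/3) = 159.7 mm.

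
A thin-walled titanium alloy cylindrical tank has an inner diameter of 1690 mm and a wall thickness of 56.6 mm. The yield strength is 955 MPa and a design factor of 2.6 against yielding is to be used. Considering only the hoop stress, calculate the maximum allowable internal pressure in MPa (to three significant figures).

σ_allow = 955/2.6 = 367.3 MPa.
σ_h = pD/(2t) → p_allow = 2σ_allow t/D = 2×367.3×56.6/1690 = 24.60 MPa.

p_allow = 24.6 MPa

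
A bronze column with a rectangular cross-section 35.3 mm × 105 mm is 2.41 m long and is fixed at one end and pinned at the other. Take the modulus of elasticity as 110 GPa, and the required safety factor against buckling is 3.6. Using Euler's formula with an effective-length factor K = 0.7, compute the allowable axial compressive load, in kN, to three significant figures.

Buckling occurs about the weak axis: I_min = h·b³/12 = 105×35.3³/12 = 384900 mm⁴ (b = 35.3 mm is the smaller dimension).
Effective length L_e = KL = 0.7×2.41 m = 1687 mm.
Euler critical load P_cr = π²EI/L_e² = π²×110000×384900/1687² = 146800 N.
P_allow = P_cr/n = 146800/3.6 = 40780 N.

P_allow = 40.8 kN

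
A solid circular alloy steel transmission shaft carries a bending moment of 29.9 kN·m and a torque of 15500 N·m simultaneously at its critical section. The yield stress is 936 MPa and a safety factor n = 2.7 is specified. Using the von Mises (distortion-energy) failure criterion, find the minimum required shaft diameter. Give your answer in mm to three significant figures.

d = 98.8 mm

σ_allow = σ_y/n = 936/2.7 = 346.7 MPa.
For a solid shaft σ_b = 32M/(πd³) and τ = 16T/(πd³), so the von Mises stress is σ' = (16/πd³)·√(4M²+3T²).
√(4M²+3T²) = √(4×(2.990×10^7)² + 3×(1.550×10^7)²) = 6.555×10^7 N·mm.
d³ = 16×6.555×10^7/(π×346.7) = 963000 mm³.
d = 98.75 mm.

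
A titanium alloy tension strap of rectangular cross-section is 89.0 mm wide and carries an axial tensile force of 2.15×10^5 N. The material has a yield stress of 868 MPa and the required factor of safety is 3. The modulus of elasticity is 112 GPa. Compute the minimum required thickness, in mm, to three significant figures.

σ_allow = 868/3 = 289.3 MPa.
Required area A = F/σ_allow = 215000/289.3 = 743.1 mm².
t = A/w = 743.1/89.0 = 8.349 mm.

t = 8.35 mm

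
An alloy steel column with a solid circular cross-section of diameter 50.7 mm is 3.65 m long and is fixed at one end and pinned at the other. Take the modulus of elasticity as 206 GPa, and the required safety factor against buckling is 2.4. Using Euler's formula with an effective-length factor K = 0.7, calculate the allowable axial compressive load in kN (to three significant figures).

P_allow = 42.1 kN

I = πd⁴/64 = π×50.7⁴/64 = 324300 mm⁴.
Effective length L_e = KL = 0.7×3.65 m = 2555 mm.
Euler critical load P_cr = π²EI/L_e² = π²×206000×324300/2555² = 101000 N.
P_allow = P_cr/n = 101000/2.4 = 42090 N.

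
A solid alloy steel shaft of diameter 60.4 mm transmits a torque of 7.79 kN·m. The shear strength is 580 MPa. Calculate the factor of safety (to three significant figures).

n = 3.22

τ = 16T/(πd³) = 16×7790000/(π×60.4³) = 180.1 MPa.
n = τ_limit/τ = 580/180.1 = 3.221.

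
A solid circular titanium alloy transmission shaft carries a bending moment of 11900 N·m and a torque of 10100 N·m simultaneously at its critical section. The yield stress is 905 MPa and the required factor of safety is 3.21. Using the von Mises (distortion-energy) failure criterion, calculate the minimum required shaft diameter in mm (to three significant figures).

d = 81.1 mm

σ_allow = σ_y/n = 905/3.21 = 281.9 MPa.
For a solid shaft σ_b = 32M/(πd³) and τ = 16T/(πd³), so the von Mises stress is σ' = (16/πd³)·√(4M²+3T²).
√(4M²+3T²) = √(4×(1.190×10^7)² + 3×(1.010×10^7)²) = 2.954×10^7 N·mm.
d³ = 16×2.954×10^7/(π×281.9) = 533600 mm³.
d = 81.11 mm.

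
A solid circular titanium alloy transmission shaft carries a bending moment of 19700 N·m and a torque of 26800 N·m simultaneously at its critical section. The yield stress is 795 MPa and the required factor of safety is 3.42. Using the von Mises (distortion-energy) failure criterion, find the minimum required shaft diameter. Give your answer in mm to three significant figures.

σ_allow = σ_y/n = 795/3.42 = 232.5 MPa.
For a solid shaft σ_b = 32M/(πd³) and τ = 16T/(πd³), so the von Mises stress is σ' = (16/πd³)·√(4M²+3T²).
√(4M²+3T²) = √(4×(1.970×10^7)² + 3×(2.680×10^7)²) = 6.089×10^7 N·mm.
d³ = 16×6.089×10^7/(π×232.5) = 1.334×10^6 mm³.
d = 110.1 mm.

d = 110 mm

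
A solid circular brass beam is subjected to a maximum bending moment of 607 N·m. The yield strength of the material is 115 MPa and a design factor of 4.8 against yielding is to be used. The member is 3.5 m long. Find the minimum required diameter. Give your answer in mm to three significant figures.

σ_allow = 115/4.8 = 23.96 MPa.
For a solid circular section σ = 32M/(πd³), so d³ = 32M/(π σ_allow) = 32×607000/(π×23.96) = 258100 mm³.
d = 63.67 mm.

d = 63.7 mm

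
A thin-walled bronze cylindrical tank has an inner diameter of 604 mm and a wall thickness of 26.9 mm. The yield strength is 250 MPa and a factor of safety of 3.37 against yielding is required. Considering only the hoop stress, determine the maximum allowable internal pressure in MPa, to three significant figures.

σ_allow = 250/3.37 = 74.18 MPa.
σ_h = pD/(2t) → p_allow = 2σ_allow t/D = 2×74.18×26.9/604 = 6.608 MPa.

p_allow = 6.61 MPa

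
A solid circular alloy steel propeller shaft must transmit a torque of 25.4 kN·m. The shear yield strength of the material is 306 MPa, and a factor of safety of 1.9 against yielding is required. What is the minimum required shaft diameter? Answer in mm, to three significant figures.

d = 93.0 mm

Allowable shear stress τ_allow = 306/1.9 = 161.1 MPa.
For a solid shaft τ = 16T/(πd³), so d³ = 16T/(π τ_allow) = 16×2.5400×10^7/(π×161.1) = 803200 mm³.
d = (803200)^(1/3) = 92.96 mm.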